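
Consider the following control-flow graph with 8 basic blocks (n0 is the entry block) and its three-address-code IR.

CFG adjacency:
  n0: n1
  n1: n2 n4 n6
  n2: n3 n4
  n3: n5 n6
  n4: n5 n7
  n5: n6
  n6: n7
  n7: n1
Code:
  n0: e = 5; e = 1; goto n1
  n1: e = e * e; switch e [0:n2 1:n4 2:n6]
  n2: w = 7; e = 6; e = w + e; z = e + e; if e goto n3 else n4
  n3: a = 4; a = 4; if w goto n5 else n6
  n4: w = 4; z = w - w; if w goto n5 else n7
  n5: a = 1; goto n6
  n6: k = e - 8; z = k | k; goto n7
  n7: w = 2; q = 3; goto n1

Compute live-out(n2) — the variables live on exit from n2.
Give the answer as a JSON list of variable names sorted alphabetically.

Answer: ["e", "w"]

Derivation:
Block summaries:
  n0: def={e} ue=∅
  n1: def={e} ue={e}
  n2: def={e,w,z} ue=∅
  n3: def={a} ue={w}
  n4: def={w,z} ue=∅
  n5: def={a} ue=∅
  n6: def={k,z} ue={e}
  n7: def={q,w} ue=∅

Liveness:
  n0: in=∅ out={e}
  n1: in={e} out={e}
  n2: in=∅ out={e,w}
  n3: in={e,w} out={e}
  n4: in={e} out={e}
  n5: in={e} out={e}
  n6: in={e} out={e}
  n7: in={e} out={e}

live-out(n2) = ["e", "w"]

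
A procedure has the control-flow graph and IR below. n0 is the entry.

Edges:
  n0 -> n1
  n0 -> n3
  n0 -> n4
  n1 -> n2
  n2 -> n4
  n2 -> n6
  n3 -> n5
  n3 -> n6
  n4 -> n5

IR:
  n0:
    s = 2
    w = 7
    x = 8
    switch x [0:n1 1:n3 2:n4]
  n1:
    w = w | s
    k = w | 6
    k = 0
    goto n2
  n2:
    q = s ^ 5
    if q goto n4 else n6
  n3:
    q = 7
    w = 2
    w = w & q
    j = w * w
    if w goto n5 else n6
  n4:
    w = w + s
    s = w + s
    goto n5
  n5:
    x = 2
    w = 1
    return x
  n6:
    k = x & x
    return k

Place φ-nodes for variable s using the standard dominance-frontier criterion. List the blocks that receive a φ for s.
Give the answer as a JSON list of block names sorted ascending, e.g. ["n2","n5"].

Answer: ["n5"]

Derivation:
idom tree: n1←n0 n2←n1 n3←n0 n4←n0 n5←n0 n6←n0
Dom∩ at merges:
  n4: preds {n0,n2}: {n0} ∩ {n0,n1,n2} = {n0}; idom=n0
  n5: preds {n3,n4}: {n0,n3} ∩ {n0,n4} = {n0}; idom=n0
  n6: preds {n2,n3}: {n0,n1,n2} ∩ {n0,n3} = {n0}; idom=n0

DF walk-up:
  join n4 pred n0: · stop@n0
  join n4 pred n2: n2→n1 stop@n0
  join n5 pred n3: n3 stop@n0
  join n5 pred n4: n4 stop@n0
  join n6 pred n2: n2→n1 stop@n0
  join n6 pred n3: n3 stop@n0
  DF(n0)=∅
  DF(n1)={n4,n6}
  DF(n2)={n4,n6}
  DF(n3)={n5,n6}
  DF(n4)={n5}
  DF(n5)=∅
  DF(n6)=∅

φ for s: defs {n0,n4}
  DF⁺ = {n5}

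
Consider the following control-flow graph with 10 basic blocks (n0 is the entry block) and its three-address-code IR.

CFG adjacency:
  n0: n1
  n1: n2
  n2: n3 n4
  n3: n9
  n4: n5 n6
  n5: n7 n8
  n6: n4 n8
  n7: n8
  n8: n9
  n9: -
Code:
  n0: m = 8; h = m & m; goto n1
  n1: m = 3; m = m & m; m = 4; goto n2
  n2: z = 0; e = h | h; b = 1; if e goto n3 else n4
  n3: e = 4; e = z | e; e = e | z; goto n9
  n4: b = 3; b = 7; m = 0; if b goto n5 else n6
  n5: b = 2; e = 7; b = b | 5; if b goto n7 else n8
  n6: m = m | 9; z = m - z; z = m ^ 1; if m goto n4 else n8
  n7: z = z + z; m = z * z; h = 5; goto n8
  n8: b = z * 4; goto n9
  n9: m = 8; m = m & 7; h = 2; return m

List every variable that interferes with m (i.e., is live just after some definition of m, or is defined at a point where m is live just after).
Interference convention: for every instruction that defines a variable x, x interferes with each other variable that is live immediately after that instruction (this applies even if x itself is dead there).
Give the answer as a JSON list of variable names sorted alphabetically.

def/use:
  n0: def={h,m} ue=∅
  n1: def={m} ue=∅
  n2: def={b,e,z} ue={h}
  n3: def={e} ue={z}
  n4: def={b,m} ue=∅
  n5: def={b,e} ue=∅
  n6: def={m,z} ue={m,z}
  n7: def={h,m,z} ue={z}
  n8: def={b} ue={z}
  n9: def={h,m} ue=∅

Live sets:
  n0 li=∅ lo={h}
  n1 li={h} lo={h}
  n2 li={h} lo={z}
  n3 li={z} lo=∅
  n4 li={z} lo={m,z}
  n5 li={z} lo={z}
  n6 li={m,z} lo={z}
  n7 li={z} lo={z}
  n8 li={z} lo=∅
  n9 li=∅ lo=∅

Interfere edges:
  b — {e,m,z}
  e — {b,z}
  h — {m,z}
  m — {b,h,z}
  z — {b,e,h,m}

N(m) = ["b", "h", "z"]

Answer: ["b", "h", "z"]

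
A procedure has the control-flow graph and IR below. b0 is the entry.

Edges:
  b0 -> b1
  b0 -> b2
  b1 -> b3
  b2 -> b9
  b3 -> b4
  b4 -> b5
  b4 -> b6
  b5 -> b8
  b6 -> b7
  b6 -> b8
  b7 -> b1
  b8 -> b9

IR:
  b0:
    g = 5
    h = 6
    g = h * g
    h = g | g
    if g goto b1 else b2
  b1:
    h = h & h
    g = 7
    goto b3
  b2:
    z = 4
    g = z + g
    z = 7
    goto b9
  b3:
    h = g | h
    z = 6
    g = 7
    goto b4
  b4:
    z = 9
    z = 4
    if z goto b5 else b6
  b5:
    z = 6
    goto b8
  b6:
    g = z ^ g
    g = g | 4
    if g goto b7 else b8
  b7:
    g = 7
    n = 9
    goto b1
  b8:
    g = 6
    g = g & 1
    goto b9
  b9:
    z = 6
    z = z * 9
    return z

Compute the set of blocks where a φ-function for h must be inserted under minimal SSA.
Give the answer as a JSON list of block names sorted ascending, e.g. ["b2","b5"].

idom tree: b1←b0 b2←b0 b3←b1 b4←b3 b5←b4 b6←b4 b7←b6 b8←b4 b9←b0
Join-block Dom:
  b1: preds {b0,b7}: {b0} ∩ {b0,b1,b3,b4,b6,b7} = {b0}; idom=b0
  b8: preds {b5,b6}: {b0,b1,b3,b4,b5} ∩ {b0,b1,b3,b4,b6} = {b0,b1,b3,b4}; idom=b4
  b9: preds {b2,b8}: {b0,b2} ∩ {b0,b1,b3,b4,b8} = {b0}; idom=b0

DF derivation:
  join b1 pred b0: · stop@b0
  join b1 pred b7: b7→b6→b4→b3→b1 stop@b0
  join b8 pred b5: b5 stop@b4
  join b8 pred b6: b6 stop@b4
  join b9 pred b2: b2 stop@b0
  join b9 pred b8: b8→b4→b3→b1 stop@b0
  DF(b0)=∅
  DF(b1)={b1,b9}
  DF(b2)={b9}
  DF(b3)={b1,b9}
  DF(b4)={b1,b9}
  DF(b5)={b8}
  DF(b6)={b1,b8}
  DF(b7)={b1}
  DF(b8)={b9}
  DF(b9)=∅

φ for h: defs {b0,b1,b3}
  DF⁺ = {b1,b9}

Answer: ["b1", "b9"]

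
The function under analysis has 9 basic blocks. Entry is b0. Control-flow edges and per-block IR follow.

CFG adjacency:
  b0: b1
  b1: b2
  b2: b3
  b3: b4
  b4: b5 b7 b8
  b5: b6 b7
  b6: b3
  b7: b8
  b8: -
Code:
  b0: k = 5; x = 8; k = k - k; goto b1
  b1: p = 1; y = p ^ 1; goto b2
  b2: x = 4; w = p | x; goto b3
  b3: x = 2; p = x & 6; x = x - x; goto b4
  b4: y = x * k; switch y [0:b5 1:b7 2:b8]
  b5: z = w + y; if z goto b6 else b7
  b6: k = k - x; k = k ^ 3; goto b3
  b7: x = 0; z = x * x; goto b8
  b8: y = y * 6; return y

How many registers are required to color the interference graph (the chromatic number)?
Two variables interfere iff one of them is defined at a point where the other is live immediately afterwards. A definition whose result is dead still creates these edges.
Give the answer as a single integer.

Per-block:
  b0: def={k,x} ue=∅
  b1: def={p,y} ue=∅
  b2: def={w,x} ue={p}
  b3: def={p,x} ue=∅
  b4: def={y} ue={k,x}
  b5: def={z} ue={w,y}
  b6: def={k} ue={k,x}
  b7: def={x,z} ue=∅
  b8: def={y} ue={y}

Backward fixpoint:
  b0 li=∅ lo={k}
  b1 li={k} lo={k,p}
  b2 li={k,p} lo={k,w}
  b3 li={k,w} lo={k,w,x}
  b4 li={k,w,x} lo={k,w,x,y}
  b5 li={k,w,x,y} lo={k,w,x,y}
  b6 li={k,w,x} lo={k,w}
  b7 li={y} lo={y}
  b8 li={y} lo=∅

Conflict graph:
  k — {p,w,x,y,z}
  p — {k,w,x,y}
  w — {k,p,x,y,z}
  x — {k,p,w,y,z}
  y — {k,p,w,x,z}
  z — {k,w,x,y}

Chromatic number:
  {k,p,w,x,y} pairwise interfere (5-clique) ⇒ χ ≥ 5
  assign k→R0 p→R4 w→R1 x→R2 y→R3 z→R4 — no edge inside a register ⇒ χ ≤ 5
  χ = 5

Answer: 5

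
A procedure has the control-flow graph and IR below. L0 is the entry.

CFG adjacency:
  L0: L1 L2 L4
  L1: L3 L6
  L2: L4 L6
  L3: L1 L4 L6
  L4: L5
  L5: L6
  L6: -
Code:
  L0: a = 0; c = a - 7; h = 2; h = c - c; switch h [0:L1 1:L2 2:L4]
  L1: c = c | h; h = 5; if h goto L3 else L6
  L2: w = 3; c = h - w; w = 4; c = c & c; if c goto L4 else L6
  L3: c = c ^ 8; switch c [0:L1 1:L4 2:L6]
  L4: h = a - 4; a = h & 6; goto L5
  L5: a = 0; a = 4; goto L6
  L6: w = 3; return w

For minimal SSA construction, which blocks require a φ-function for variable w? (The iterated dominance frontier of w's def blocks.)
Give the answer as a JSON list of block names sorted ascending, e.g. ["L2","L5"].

idom tree: L1←L0 L2←L0 L3←L1 L4←L0 L5←L4 L6←L0
Dom at joins:
  L1: preds {L0,L3}: {L0} ∩ {L0,L1,L3} = {L0}; idom=L0
  L4: preds {L0,L2,L3}: {L0} ∩ {L0,L2} ∩ {L0,L1,L3} = {L0}; idom=L0
  L6: preds {L1,L2,L3,L5}: {L0,L1} ∩ {L0,L2} ∩ {L0,L1,L3} ∩ {L0,L4,L5} = {L0}; idom=L0

DF walk-up:
  join L1 pred L0: · stop@L0
  join L1 pred L3: L3→L1 stop@L0
  join L4 pred L0: · stop@L0
  join L4 pred L2: L2 stop@L0
  join L4 pred L3: L3→L1 stop@L0
  join L6 pred L1: L1 stop@L0
  join L6 pred L2: L2 stop@L0
  join L6 pred L3: L3→L1 stop@L0
  join L6 pred L5: L5→L4 stop@L0
  L0: DF=∅
  L1: DF={L1,L4,L6}
  L2: DF={L4,L6}
  L3: DF={L1,L4,L6}
  L4: DF={L6}
  L5: DF={L6}
  L6: DF=∅

φ for w: defs {L2,L6}
  DF⁺ = {L4,L6}

Answer: ["L4", "L6"]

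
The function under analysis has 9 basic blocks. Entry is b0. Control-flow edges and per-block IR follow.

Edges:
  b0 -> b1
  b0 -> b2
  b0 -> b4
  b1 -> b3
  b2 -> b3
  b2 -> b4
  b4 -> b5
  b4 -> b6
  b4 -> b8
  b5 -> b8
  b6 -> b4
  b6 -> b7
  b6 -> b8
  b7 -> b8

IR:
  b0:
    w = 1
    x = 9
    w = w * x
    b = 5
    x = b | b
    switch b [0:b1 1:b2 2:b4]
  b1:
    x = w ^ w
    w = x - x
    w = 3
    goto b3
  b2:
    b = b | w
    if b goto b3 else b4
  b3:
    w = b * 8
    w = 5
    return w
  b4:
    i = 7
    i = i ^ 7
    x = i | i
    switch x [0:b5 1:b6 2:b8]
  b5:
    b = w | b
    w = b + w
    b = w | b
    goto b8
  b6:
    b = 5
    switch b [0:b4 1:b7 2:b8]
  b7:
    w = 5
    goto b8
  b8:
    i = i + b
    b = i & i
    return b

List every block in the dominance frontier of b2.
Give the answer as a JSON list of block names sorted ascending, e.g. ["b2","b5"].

Answer: ["b3", "b4"]

Analysis:
idom tree: b1←b0 b2←b0 b3←b0 b4←b0 b5←b4 b6←b4 b7←b6 b8←b4
Join-block Dom:
  b3: preds {b1,b2}: {b0,b1} ∩ {b0,b2} = {b0}; idom=b0
  b4: preds {b0,b2,b6}: {b0} ∩ {b0,b2} ∩ {b0,b4,b6} = {b0}; idom=b0
  b8: preds {b4,b5,b6,b7}: {b0,b4} ∩ {b0,b4,b5} ∩ {b0,b4,b6} ∩ {b0,b4,b6,b7} = {b0,b4}; idom=b4

DF derivation:
  join b3 pred b1: b1 stop@b0
  join b3 pred b2: b2 stop@b0
  join b4 pred b0: · stop@b0
  join b4 pred b2: b2 stop@b0
  join b4 pred b6: b6→b4 stop@b0
  join b8 pred b4: · stop@b4
  join b8 pred b5: b5 stop@b4
  join b8 pred b6: b6 stop@b4
  join b8 pred b7: b7→b6 stop@b4
  DF(b0)=∅
  DF(b1)={b3}
  DF(b2)={b3,b4}
  DF(b3)=∅
  DF(b4)={b4}
  DF(b5)={b8}
  DF(b6)={b4,b8}
  DF(b7)={b8}
  DF(b8)=∅

DF(b2) = ["b3", "b4"]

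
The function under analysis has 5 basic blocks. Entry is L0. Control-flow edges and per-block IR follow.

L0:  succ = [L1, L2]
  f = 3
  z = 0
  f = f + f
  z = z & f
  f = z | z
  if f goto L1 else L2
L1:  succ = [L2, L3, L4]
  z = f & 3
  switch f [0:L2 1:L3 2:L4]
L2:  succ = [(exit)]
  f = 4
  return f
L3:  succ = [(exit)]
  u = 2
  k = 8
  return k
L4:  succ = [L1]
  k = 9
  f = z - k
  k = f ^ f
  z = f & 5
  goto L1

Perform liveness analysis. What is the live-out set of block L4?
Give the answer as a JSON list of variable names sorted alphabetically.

Block summaries:
  L0 def {f,z} use ∅
  L1 def {z} use {f}
  L2 def {f} use ∅
  L3 def {k,u} use ∅
  L4 def {f,k,z} use {z}

Liveness:
  live L0: ∅→{f}
  live L1: {f}→{z}
  live L2: ∅→∅
  live L3: ∅→∅
  live L4: {z}→{f}

live-out(L4) = ["f"]

Answer: ["f"]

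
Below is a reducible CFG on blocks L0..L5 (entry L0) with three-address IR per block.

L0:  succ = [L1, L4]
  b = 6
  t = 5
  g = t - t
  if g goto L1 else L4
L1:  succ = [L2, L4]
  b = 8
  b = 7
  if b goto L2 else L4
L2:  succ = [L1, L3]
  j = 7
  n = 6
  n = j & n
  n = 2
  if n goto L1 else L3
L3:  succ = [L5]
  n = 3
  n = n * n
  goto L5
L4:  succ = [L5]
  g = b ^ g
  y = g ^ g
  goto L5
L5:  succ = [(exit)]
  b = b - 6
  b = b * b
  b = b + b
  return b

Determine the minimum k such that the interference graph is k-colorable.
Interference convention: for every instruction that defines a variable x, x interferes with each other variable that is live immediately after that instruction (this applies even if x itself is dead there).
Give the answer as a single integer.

def/use:
  L0: {b,g,t} / ∅
  L1: {b} / ∅
  L2: {j,n} / ∅
  L3: {n} / ∅
  L4: {g,y} / {b,g}
  L5: {b} / {b}

Liveness:
  L0 li=∅ lo={b,g}
  L1 li={g} lo={b,g}
  L2 li={b,g} lo={b,g}
  L3 li={b} lo={b}
  L4 li={b,g} lo={b}
  L5 li={b} lo=∅

Interference:
  b: {g,j,n,t,y}
  g: {b,j,n}
  j: {b,g,n}
  n: {b,g,j}
  t: {b}
  y: {b}

Registers:
  {b,g,j,n} pairwise interfere (4-clique) ⇒ χ ≥ 4
  assign b→c0 g→c1 j→c2 n→c3 t→c1 y→c1 — no edge inside a register ⇒ χ ≤ 4
  χ = 4

Answer: 4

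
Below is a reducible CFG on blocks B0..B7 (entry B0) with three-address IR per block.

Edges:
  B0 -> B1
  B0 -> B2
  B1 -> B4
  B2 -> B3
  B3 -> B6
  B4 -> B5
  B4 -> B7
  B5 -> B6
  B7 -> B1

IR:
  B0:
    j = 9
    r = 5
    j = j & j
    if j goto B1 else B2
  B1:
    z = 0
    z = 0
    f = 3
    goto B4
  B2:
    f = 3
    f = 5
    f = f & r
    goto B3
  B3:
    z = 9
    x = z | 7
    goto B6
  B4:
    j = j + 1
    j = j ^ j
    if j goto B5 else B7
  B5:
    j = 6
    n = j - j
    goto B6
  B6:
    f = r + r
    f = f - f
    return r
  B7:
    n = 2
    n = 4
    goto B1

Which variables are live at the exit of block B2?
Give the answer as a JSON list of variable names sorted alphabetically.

Answer: ["r"]

Working:
Per-block:
  B0: {j,r} / ∅
  B1: {f,z} / ∅
  B2: {f} / {r}
  B3: {x,z} / ∅
  B4: {j} / {j}
  B5: {j,n} / ∅
  B6: {f} / {r}
  B7: {n} / ∅

Backward fixpoint:
  B0 li=∅ lo={j,r}
  B1 li={j,r} lo={j,r}
  B2 li={r} lo={r}
  B3 li={r} lo={r}
  B4 li={j,r} lo={j,r}
  B5 li={r} lo={r}
  B6 li={r} lo=∅
  B7 li={j,r} lo={j,r}

live-out(B2) = ["r"]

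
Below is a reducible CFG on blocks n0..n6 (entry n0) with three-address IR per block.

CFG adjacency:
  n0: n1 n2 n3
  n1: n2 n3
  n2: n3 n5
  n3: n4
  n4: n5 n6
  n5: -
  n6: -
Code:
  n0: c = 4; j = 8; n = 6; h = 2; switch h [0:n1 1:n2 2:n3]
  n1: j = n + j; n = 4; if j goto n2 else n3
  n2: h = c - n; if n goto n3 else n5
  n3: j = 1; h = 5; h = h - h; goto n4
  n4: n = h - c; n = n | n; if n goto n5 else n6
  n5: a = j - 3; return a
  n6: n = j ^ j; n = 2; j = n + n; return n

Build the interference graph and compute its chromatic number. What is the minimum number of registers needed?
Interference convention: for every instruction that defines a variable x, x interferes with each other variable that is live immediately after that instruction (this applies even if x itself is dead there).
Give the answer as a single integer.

Block summaries:
  n0: def={c,h,j,n} ue=∅
  n1: def={j,n} ue={j,n}
  n2: def={h} ue={c,n}
  n3: def={h,j} ue=∅
  n4: def={n} ue={c,h}
  n5: def={a} ue={j}
  n6: def={j,n} ue={j}

Backward fixpoint:
  n0 li=∅ lo={c,j,n}
  n1 li={c,j,n} lo={c,j,n}
  n2 li={c,j,n} lo={c,j}
  n3 li={c} lo={c,h,j}
  n4 li={c,h,j} lo={j}
  n5 li={j} lo=∅
  n6 li={j} lo=∅

Interfere edges:
  a↔∅
  c↔{h,j,n}
  h↔{c,j,n}
  j↔{c,h,n}
  n↔{c,h,j}

Chromatic number:
  lower bound: {c,h,j,n} mutually conflict ⇒ χ ≥ 4
  assign a→r0 c→r0 h→r1 j→r2 n→r3 — no edge inside a register ⇒ χ ≤ 4
  χ = 4

Answer: 4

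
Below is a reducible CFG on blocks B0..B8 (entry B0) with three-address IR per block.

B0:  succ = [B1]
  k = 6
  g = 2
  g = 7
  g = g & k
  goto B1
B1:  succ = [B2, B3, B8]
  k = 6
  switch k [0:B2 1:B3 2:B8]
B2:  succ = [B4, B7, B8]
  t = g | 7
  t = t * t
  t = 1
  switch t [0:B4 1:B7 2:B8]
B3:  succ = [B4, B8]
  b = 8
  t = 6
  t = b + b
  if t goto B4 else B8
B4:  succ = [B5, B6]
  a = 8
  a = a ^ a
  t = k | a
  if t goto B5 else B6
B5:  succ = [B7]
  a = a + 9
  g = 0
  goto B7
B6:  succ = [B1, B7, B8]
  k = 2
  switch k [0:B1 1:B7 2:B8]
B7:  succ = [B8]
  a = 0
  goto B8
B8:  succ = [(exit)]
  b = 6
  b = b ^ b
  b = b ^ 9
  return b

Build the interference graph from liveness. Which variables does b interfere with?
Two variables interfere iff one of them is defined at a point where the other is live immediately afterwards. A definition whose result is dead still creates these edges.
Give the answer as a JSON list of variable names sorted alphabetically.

Answer: ["g", "k", "t"]

Analysis:
def/use:
  B0: {g,k} / ∅
  B1: {k} / ∅
  B2: {t} / {g}
  B3: {b,t} / ∅
  B4: {a,t} / {k}
  B5: {a,g} / {a}
  B6: {k} / ∅
  B7: {a} / ∅
  B8: {b} / ∅

Live sets:
  B0: in=∅ out={g}
  B1: in={g} out={g,k}
  B2: in={g,k} out={g,k}
  B3: in={g,k} out={g,k}
  B4: in={g,k} out={a,g}
  B5: in={a} out=∅
  B6: in={g} out={g}
  B7: in=∅ out=∅
  B8: in=∅ out=∅

Conflict graph:
  a — {g,k,t}
  b — {g,k,t}
  g — {a,b,k,t}
  k — {a,b,g,t}
  t — {a,b,g,k}

N(b) = ["g", "k", "t"]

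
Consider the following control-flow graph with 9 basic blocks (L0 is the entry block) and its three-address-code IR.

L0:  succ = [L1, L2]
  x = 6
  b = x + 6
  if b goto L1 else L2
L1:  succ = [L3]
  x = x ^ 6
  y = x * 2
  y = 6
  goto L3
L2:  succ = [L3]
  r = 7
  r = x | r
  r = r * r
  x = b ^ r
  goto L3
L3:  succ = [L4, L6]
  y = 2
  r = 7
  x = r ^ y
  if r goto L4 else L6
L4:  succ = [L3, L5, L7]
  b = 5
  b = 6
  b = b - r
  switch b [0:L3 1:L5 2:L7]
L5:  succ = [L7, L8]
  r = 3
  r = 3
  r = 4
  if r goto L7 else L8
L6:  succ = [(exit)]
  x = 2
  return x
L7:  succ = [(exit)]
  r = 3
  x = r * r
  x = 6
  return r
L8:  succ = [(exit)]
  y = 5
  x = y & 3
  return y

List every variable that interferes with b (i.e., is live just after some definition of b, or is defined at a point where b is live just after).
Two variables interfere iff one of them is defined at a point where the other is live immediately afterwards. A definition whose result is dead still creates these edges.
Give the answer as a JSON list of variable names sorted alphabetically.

Per-block:
  L0: {b,x} / ∅
  L1: {x,y} / {x}
  L2: {r,x} / {b,x}
  L3: {r,x,y} / ∅
  L4: {b} / {r}
  L5: {r} / ∅
  L6: {x} / ∅
  L7: {r,x} / ∅
  L8: {x,y} / ∅

Live sets:
  L0 li=∅ lo={b,x}
  L1 li={x} lo=∅
  L2 li={b,x} lo=∅
  L3 li=∅ lo={r}
  L4 li={r} lo=∅
  L5 li=∅ lo=∅
  L6 li=∅ lo=∅
  L7 li=∅ lo=∅
  L8 li=∅ lo=∅

Conflict graph:
  b: {r,x}
  r: {b,x,y}
  x: {b,r,y}
  y: {r,x}

N(b) = ["r", "x"]

Answer: ["r", "x"]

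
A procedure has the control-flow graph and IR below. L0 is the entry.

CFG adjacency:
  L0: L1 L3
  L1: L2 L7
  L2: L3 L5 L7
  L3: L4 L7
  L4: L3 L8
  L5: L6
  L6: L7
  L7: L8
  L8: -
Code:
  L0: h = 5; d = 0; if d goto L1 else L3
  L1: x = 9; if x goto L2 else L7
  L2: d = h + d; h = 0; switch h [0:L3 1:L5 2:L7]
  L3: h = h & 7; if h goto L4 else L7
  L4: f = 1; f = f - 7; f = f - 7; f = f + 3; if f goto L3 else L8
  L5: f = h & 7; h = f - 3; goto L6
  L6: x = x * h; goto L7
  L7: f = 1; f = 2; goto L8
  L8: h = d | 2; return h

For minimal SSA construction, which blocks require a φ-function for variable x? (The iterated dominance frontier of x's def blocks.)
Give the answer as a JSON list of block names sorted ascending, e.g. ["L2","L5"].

Answer: ["L3", "L7", "L8"]

Analysis:
idom tree: L1←L0 L2←L1 L3←L0 L4←L3 L5←L2 L6←L5 L7←L0 L8←L0
Join-block Dom:
  L3: preds {L0,L2,L4}: {L0} ∩ {L0,L1,L2} ∩ {L0,L3,L4} = {L0}; idom=L0
  L7: preds {L1,L2,L3,L6}: {L0,L1} ∩ {L0,L1,L2} ∩ {L0,L3} ∩ {L0,L1,L2,L5,L6} = {L0}; idom=L0
  L8: preds {L4,L7}: {L0,L3,L4} ∩ {L0,L7} = {L0}; idom=L0

DF derivation:
  join L3 pred L0: · stop@L0
  join L3 pred L2: L2→L1 stop@L0
  join L3 pred L4: L4→L3 stop@L0
  join L7 pred L1: L1 stop@L0
  join L7 pred L2: L2→L1 stop@L0
  join L7 pred L3: L3 stop@L0
  join L7 pred L6: L6→L5→L2→L1 stop@L0
  join L8 pred L4: L4→L3 stop@L0
  join L8 pred L7: L7 stop@L0
  L0 → ∅
  L1 → {L3,L7}
  L2 → {L3,L7}
  L3 → {L3,L7,L8}
  L4 → {L3,L8}
  L5 → {L7}
  L6 → {L7}
  L7 → {L8}
  L8 → ∅

φ for x: defs {L1,L6}
  DF⁺ = {L3,L7,L8}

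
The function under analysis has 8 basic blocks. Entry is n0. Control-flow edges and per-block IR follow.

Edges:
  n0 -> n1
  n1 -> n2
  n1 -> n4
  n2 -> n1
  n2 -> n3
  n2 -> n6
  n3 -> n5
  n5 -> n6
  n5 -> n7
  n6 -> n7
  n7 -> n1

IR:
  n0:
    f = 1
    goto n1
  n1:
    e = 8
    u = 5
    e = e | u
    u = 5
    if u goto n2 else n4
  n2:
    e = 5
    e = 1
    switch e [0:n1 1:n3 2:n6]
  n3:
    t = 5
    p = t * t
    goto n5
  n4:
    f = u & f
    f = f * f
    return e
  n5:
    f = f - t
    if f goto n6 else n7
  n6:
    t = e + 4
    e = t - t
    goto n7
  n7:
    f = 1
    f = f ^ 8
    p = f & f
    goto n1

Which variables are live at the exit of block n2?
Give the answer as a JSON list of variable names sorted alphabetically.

Block summaries:
  n0 def {f} use ∅
  n1 def {e,u} use ∅
  n2 def {e} use ∅
  n3 def {p,t} use ∅
  n4 def {f} use {e,f,u}
  n5 def {f} use {f,t}
  n6 def {e,t} use {e}
  n7 def {f,p} use ∅

Live sets:
  live n0: ∅→{f}
  live n1: {f}→{e,f,u}
  live n2: {f}→{e,f}
  live n3: {e,f}→{e,f,t}
  live n4: {e,f,u}→∅
  live n5: {e,f,t}→{e}
  live n6: {e}→∅
  live n7: ∅→{f}

live-out(n2) = ["e", "f"]

Answer: ["e", "f"]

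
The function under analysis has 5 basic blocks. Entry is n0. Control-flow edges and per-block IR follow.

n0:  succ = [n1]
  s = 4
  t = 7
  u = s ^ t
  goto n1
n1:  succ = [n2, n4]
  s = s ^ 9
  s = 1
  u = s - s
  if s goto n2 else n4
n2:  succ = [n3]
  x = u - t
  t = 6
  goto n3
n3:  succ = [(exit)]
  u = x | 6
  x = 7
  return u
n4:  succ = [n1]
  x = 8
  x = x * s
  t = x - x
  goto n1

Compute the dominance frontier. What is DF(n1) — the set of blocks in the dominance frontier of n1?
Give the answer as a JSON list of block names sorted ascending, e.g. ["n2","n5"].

Answer: ["n1"]

Working:
idom tree: n1←n0 n2←n1 n3←n2 n4←n1
Dom∩ at merges:
  n1: preds {n0,n4}: {n0} ∩ {n0,n1,n4} = {n0}; idom=n0

Frontier:
  n1←n0: walk · to n0
  n1←n4: walk n4→n1 to n0
  DF(n0)=∅
  DF(n1)={n1}
  DF(n2)=∅
  DF(n3)=∅
  DF(n4)={n1}

DF(n1) = ["n1"]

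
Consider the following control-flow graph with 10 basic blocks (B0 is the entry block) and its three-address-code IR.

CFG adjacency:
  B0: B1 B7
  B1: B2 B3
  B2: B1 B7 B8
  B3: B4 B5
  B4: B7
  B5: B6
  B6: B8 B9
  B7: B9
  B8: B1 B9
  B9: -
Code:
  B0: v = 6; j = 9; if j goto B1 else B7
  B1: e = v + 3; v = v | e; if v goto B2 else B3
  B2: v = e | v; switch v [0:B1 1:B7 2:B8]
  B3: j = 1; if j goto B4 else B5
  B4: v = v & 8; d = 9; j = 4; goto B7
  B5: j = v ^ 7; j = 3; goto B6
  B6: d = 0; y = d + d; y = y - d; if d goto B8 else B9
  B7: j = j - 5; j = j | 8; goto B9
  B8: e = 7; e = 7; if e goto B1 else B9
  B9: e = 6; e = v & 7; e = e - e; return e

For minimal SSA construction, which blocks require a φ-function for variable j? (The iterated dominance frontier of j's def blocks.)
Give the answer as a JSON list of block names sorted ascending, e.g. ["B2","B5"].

idom tree: B1←B0 B2←B1 B3←B1 B4←B3 B5←B3 B6←B5 B7←B0 B8←B1 B9←B0
Dom∩ at merges:
  B1: preds {B0,B2,B8}: {B0} ∩ {B0,B1,B2} ∩ {B0,B1,B8} = {B0}; idom=B0
  B7: preds {B0,B2,B4}: {B0} ∩ {B0,B1,B2} ∩ {B0,B1,B3,B4} = {B0}; idom=B0
  B8: preds {B2,B6}: {B0,B1,B2} ∩ {B0,B1,B3,B5,B6} = {B0,B1}; idom=B1
  B9: preds {B6,B7,B8}: {B0,B1,B3,B5,B6} ∩ {B0,B7} ∩ {B0,B1,B8} = {B0}; idom=B0

Frontier:
  join B1 pred B0: · stop@B0
  join B1 pred B2: B2→B1 stop@B0
  join B1 pred B8: B8→B1 stop@B0
  join B7 pred B0: · stop@B0
  join B7 pred B2: B2→B1 stop@B0
  join B7 pred B4: B4→B3→B1 stop@B0
  join B8 pred B2: B2 stop@B1
  join B8 pred B6: B6→B5→B3 stop@B1
  join B9 pred B6: B6→B5→B3→B1 stop@B0
  join B9 pred B7: B7 stop@B0
  join B9 pred B8: B8→B1 stop@B0
  B0 → ∅
  B1 → {B1,B7,B9}
  B2 → {B1,B7,B8}
  B3 → {B7,B8,B9}
  B4 → {B7}
  B5 → {B8,B9}
  B6 → {B8,B9}
  B7 → {B9}
  B8 → {B1,B9}
  B9 → ∅

φ for j: defs {B0,B3,B4,B5,B7}
  DF⁺ = {B1,B7,B8,B9}

Answer: ["B1", "B7", "B8", "B9"]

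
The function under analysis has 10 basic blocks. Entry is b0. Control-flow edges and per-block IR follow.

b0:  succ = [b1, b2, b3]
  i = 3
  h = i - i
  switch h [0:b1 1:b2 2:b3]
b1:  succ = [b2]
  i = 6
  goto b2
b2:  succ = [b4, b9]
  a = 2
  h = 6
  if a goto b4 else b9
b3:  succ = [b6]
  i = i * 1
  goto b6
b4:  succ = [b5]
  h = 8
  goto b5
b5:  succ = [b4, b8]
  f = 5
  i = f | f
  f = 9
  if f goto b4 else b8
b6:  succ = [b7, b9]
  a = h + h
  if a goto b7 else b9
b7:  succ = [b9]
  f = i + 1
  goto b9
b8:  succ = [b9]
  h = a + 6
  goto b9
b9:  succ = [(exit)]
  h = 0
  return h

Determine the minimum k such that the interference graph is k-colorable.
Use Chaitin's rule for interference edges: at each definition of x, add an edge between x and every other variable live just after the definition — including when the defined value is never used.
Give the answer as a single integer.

Answer: 3

Working:
def/use:
  b0: {h,i} / ∅
  b1: {i} / ∅
  b2: {a,h} / ∅
  b3: {i} / {i}
  b4: {h} / ∅
  b5: {f,i} / ∅
  b6: {a} / {h}
  b7: {f} / {i}
  b8: {h} / {a}
  b9: {h} / ∅

Backward fixpoint:
  live b0: ∅→{h,i}
  live b1: ∅→∅
  live b2: ∅→{a}
  live b3: {h,i}→{h,i}
  live b4: {a}→{a}
  live b5: {a}→{a}
  live b6: {h,i}→{i}
  live b7: {i}→∅
  live b8: {a}→∅
  live b9: ∅→∅

Conflict graph:
  a: {f,h,i}
  f: {a}
  h: {a,i}
  i: {a,h}

Colouring:
  lower bound: {a,h,i} mutually conflict ⇒ χ ≥ 3
  3-colouring: R0={a}  R1={f,h}  R2={i}
  χ = 3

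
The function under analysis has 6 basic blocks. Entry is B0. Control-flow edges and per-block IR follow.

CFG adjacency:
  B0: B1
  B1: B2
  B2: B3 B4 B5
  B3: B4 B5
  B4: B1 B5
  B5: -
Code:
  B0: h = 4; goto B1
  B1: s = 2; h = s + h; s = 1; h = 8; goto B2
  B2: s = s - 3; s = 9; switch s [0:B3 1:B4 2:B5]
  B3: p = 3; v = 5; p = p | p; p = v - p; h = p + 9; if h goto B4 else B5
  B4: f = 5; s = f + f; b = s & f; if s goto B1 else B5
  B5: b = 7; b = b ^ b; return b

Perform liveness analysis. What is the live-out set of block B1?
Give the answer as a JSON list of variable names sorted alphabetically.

Answer: ["h", "s"]

Working:
Block summaries:
  B0: def={h} ue=∅
  B1: def={h,s} ue={h}
  B2: def={s} ue={s}
  B3: def={h,p,v} ue=∅
  B4: def={b,f,s} ue=∅
  B5: def={b} ue=∅

Backward fixpoint:
  B0: in=∅ out={h}
  B1: in={h} out={h,s}
  B2: in={h,s} out={h}
  B3: in=∅ out={h}
  B4: in={h} out={h}
  B5: in=∅ out=∅

live-out(B1) = ["h", "s"]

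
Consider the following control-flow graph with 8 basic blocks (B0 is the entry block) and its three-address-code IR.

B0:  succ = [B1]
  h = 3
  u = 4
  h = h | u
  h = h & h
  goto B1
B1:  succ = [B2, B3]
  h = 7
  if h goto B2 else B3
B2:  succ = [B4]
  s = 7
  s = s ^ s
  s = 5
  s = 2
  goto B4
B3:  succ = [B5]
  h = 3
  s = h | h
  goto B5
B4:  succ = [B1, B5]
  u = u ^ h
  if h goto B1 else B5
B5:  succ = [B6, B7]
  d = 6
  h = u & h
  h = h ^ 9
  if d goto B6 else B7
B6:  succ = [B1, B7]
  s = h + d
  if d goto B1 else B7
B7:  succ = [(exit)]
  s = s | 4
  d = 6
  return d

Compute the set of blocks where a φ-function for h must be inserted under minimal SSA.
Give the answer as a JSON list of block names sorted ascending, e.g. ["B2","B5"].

idom tree: B1←B0 B2←B1 B3←B1 B4←B2 B5←B1 B6←B5 B7←B5
Dom∩ at merges:
  B1: preds {B0,B4,B6}: {B0} ∩ {B0,B1,B2,B4} ∩ {B0,B1,B5,B6} = {B0}; idom=B0
  B5: preds {B3,B4}: {B0,B1,B3} ∩ {B0,B1,B2,B4} = {B0,B1}; idom=B1
  B7: preds {B5,B6}: {B0,B1,B5} ∩ {B0,B1,B5,B6} = {B0,B1,B5}; idom=B5

DF walk-up:
  B1←B0: walk · to B0
  B1←B4: walk B4→B2→B1 to B0
  B1←B6: walk B6→B5→B1 to B0
  B5←B3: walk B3 to B1
  B5←B4: walk B4→B2 to B1
  B7←B5: walk · to B5
  B7←B6: walk B6 to B5
  DF(B0)=∅
  DF(B1)={B1}
  DF(B2)={B1,B5}
  DF(B3)={B5}
  DF(B4)={B1,B5}
  DF(B5)={B1}
  DF(B6)={B1,B7}
  DF(B7)=∅

φ for h: defs {B0,B1,B3,B5}
  DF⁺ = {B1,B5}

Answer: ["B1", "B5"]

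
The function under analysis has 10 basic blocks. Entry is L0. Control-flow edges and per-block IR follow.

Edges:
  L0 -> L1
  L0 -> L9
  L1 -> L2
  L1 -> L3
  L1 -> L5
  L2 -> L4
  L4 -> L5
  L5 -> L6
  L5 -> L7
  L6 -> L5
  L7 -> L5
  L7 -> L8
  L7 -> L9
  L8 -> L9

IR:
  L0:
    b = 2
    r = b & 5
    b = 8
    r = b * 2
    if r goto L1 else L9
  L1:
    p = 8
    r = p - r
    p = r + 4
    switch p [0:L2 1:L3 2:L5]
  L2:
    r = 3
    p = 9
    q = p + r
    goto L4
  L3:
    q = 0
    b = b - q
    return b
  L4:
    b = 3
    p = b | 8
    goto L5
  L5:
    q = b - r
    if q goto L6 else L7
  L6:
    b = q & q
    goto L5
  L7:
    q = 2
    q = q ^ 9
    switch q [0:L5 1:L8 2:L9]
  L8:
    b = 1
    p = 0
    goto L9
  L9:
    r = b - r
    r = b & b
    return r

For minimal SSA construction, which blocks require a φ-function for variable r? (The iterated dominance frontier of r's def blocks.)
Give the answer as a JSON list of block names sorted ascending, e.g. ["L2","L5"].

Answer: ["L5", "L9"]

Working:
idom tree: L1←L0 L2←L1 L3←L1 L4←L2 L5←L1 L6←L5 L7←L5 L8←L7 L9←L0
Dom∩ at merges:
  L5: preds {L1,L4,L6,L7}: {L0,L1} ∩ {L0,L1,L2,L4} ∩ {L0,L1,L5,L6} ∩ {L0,L1,L5,L7} = {L0,L1}; idom=L1
  L9: preds {L0,L7,L8}: {L0} ∩ {L0,L1,L5,L7} ∩ {L0,L1,L5,L7,L8} = {L0}; idom=L0

DF walk-up:
  join L5 pred L1: · stop@L1
  join L5 pred L4: L4→L2 stop@L1
  join L5 pred L6: L6→L5 stop@L1
  join L5 pred L7: L7→L5 stop@L1
  join L9 pred L0: · stop@L0
  join L9 pred L7: L7→L5→L1 stop@L0
  join L9 pred L8: L8→L7→L5→L1 stop@L0
  L0: DF=∅
  L1: DF={L9}
  L2: DF={L5}
  L3: DF=∅
  L4: DF={L5}
  L5: DF={L5,L9}
  L6: DF={L5}
  L7: DF={L5,L9}
  L8: DF={L9}
  L9: DF=∅

φ for r: defs {L0,L1,L2,L9}
  DF⁺ = {L5,L9}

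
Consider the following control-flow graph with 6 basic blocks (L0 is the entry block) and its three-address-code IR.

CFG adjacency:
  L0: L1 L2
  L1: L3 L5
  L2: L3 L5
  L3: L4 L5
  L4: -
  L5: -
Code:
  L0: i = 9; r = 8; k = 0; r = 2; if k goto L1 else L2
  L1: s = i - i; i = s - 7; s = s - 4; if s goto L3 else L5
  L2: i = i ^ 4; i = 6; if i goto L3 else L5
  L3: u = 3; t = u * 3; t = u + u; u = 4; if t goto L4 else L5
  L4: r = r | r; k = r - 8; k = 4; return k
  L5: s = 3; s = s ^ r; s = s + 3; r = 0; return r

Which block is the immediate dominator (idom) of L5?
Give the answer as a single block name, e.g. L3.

idom tree: L1←L0 L2←L0 L3←L0 L4←L3 L5←L0
Dom at joins:
  L3: preds {L1,L2}: {L0,L1} ∩ {L0,L2} = {L0}; idom=L0
  L5: preds {L1,L2,L3}: {L0,L1} ∩ {L0,L2} ∩ {L0,L3} = {L0}; idom=L0

idom(L5) = L0

Answer: L0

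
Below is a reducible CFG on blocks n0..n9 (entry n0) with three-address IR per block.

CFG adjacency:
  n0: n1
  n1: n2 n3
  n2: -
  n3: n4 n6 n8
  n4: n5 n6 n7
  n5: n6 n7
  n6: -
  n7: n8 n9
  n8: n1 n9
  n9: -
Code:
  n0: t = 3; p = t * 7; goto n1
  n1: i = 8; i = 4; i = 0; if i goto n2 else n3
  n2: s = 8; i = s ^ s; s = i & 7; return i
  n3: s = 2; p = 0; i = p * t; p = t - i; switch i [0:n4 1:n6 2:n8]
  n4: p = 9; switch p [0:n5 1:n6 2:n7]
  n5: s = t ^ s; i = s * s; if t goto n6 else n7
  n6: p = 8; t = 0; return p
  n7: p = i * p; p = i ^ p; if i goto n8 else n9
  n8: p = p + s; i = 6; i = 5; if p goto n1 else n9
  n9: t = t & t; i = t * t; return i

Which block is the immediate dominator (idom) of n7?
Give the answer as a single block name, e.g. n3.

Answer: n4

Analysis:
idom tree: n1←n0 n2←n1 n3←n1 n4←n3 n5←n4 n6←n3 n7←n4 n8←n3 n9←n3
Dom at joins:
  n1: preds {n0,n8}: {n0} ∩ {n0,n1,n3,n8} = {n0}; idom=n0
  n6: preds {n3,n4,n5}: {n0,n1,n3} ∩ {n0,n1,n3,n4} ∩ {n0,n1,n3,n4,n5} = {n0,n1,n3}; idom=n3
  n7: preds {n4,n5}: {n0,n1,n3,n4} ∩ {n0,n1,n3,n4,n5} = {n0,n1,n3,n4}; idom=n4
  n8: preds {n3,n7}: {n0,n1,n3} ∩ {n0,n1,n3,n4,n7} = {n0,n1,n3}; idom=n3
  n9: preds {n7,n8}: {n0,n1,n3,n4,n7} ∩ {n0,n1,n3,n8} = {n0,n1,n3}; idom=n3

idom(n7) = n4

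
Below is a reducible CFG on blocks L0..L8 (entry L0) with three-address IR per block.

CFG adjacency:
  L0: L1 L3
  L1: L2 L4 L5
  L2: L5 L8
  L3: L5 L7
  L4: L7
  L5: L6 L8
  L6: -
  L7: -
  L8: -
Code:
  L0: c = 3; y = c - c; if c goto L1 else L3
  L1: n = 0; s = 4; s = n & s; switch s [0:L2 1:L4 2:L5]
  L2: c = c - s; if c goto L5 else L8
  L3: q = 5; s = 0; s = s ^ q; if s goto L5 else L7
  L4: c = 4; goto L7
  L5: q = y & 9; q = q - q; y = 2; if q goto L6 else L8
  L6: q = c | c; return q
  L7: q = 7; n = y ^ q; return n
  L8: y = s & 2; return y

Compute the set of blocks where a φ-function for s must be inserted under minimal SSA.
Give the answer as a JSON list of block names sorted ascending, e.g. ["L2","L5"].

Answer: ["L5", "L7", "L8"]

Derivation:
idom tree: L1←L0 L2←L1 L3←L0 L4←L1 L5←L0 L6←L5 L7←L0 L8←L0
Join-block Dom:
  L5: preds {L1,L2,L3}: {L0,L1} ∩ {L0,L1,L2} ∩ {L0,L3} = {L0}; idom=L0
  L7: preds {L3,L4}: {L0,L3} ∩ {L0,L1,L4} = {L0}; idom=L0
  L8: preds {L2,L5}: {L0,L1,L2} ∩ {L0,L5} = {L0}; idom=L0

Frontier:
  L5←L1: walk L1 to L0
  L5←L2: walk L2→L1 to L0
  L5←L3: walk L3 to L0
  L7←L3: walk L3 to L0
  L7←L4: walk L4→L1 to L0
  L8←L2: walk L2→L1 to L0
  L8←L5: walk L5 to L0
  L0 → ∅
  L1 → {L5,L7,L8}
  L2 → {L5,L8}
  L3 → {L5,L7}
  L4 → {L7}
  L5 → {L8}
  L6 → ∅
  L7 → ∅
  L8 → ∅

φ for s: defs {L1,L3}
  DF⁺ = {L5,L7,L8}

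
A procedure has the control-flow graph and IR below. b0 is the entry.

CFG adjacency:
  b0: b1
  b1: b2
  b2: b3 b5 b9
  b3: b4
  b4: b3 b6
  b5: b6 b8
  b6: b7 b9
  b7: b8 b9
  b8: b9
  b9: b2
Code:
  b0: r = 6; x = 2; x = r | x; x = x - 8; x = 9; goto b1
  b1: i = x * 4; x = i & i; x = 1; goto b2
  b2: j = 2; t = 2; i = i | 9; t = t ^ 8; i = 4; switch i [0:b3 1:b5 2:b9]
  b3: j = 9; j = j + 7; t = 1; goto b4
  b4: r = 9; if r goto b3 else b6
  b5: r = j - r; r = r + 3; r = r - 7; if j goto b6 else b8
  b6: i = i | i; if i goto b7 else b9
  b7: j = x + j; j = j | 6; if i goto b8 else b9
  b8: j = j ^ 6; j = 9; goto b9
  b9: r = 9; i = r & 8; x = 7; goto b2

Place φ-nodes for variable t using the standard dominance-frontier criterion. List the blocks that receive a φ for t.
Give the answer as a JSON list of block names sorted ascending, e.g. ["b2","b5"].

idom tree: b1←b0 b2←b1 b3←b2 b4←b3 b5←b2 b6←b2 b7←b6 b8←b2 b9←b2
Join-block Dom:
  b2: preds {b1,b9}: {b0,b1} ∩ {b0,b1,b2,b9} = {b0,b1}; idom=b1
  b3: preds {b2,b4}: {b0,b1,b2} ∩ {b0,b1,b2,b3,b4} = {b0,b1,b2}; idom=b2
  b6: preds {b4,b5}: {b0,b1,b2,b3,b4} ∩ {b0,b1,b2,b5} = {b0,b1,b2}; idom=b2
  b8: preds {b5,b7}: {b0,b1,b2,b5} ∩ {b0,b1,b2,b6,b7} = {b0,b1,b2}; idom=b2
  b9: preds {b2,b6,b7,b8}: {b0,b1,b2} ∩ {b0,b1,b2,b6} ∩ {b0,b1,b2,b6,b7} ∩ {b0,b1,b2,b8} = {b0,b1,b2}; idom=b2

DF derivation:
  join b2 pred b1: · stop@b1
  join b2 pred b9: b9→b2 stop@b1
  join b3 pred b2: · stop@b2
  join b3 pred b4: b4→b3 stop@b2
  join b6 pred b4: b4→b3 stop@b2
  join b6 pred b5: b5 stop@b2
  join b8 pred b5: b5 stop@b2
  join b8 pred b7: b7→b6 stop@b2
  join b9 pred b2: · stop@b2
  join b9 pred b6: b6 stop@b2
  join b9 pred b7: b7→b6 stop@b2
  join b9 pred b8: b8 stop@b2
  b0 → ∅
  b1 → ∅
  b2 → {b2}
  b3 → {b3,b6}
  b4 → {b3,b6}
  b5 → {b6,b8}
  b6 → {b8,b9}
  b7 → {b8,b9}
  b8 → {b9}
  b9 → {b2}

φ for t: defs {b2,b3}
  DF⁺ = {b2,b3,b6,b8,b9}

Answer: ["b2", "b3", "b6", "b8", "b9"]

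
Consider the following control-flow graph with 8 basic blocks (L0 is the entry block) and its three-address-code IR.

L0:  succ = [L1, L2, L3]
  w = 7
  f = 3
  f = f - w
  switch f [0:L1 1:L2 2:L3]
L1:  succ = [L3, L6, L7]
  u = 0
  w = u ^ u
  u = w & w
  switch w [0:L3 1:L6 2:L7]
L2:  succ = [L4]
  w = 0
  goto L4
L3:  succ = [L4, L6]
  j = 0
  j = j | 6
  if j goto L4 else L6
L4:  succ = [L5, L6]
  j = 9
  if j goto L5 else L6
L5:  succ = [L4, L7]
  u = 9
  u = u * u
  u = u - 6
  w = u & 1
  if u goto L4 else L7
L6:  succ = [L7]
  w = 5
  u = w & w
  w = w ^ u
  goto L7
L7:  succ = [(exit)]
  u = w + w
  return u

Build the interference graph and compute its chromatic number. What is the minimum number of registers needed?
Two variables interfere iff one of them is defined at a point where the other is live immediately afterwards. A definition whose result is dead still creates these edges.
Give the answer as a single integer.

Answer: 2

Analysis:
Block summaries:
  L0 def {f,w} use ∅
  L1 def {u,w} use ∅
  L2 def {w} use ∅
  L3 def {j} use ∅
  L4 def {j} use ∅
  L5 def {u,w} use ∅
  L6 def {u,w} use ∅
  L7 def {u} use {w}

Live sets:
  L0 li=∅ lo=∅
  L1 li=∅ lo={w}
  L2 li=∅ lo=∅
  L3 li=∅ lo=∅
  L4 li=∅ lo=∅
  L5 li=∅ lo={w}
  L6 li=∅ lo={w}
  L7 li={w} lo=∅

Interference:
  f: {w}
  j: ∅
  u: {w}
  w: {f,u}

Registers:
  clique {f,w} ⇒ need ≥ 2
  2-colouring: R0={j,w}  R1={f,u}
  χ = 2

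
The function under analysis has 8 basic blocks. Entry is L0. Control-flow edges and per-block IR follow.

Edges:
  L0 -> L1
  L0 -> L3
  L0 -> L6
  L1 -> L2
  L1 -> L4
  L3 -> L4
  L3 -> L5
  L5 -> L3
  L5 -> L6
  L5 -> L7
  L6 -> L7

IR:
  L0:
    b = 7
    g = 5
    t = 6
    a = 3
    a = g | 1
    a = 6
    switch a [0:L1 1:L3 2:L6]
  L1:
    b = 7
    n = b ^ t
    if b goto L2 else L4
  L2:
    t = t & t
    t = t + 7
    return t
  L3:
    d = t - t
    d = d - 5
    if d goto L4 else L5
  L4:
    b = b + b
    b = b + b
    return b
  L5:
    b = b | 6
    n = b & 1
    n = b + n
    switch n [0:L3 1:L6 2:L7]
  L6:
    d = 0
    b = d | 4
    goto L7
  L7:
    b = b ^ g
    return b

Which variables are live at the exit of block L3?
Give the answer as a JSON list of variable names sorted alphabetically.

Per-block:
  L0: def={a,b,g,t} ue=∅
  L1: def={b,n} ue={t}
  L2: def={t} ue={t}
  L3: def={d} ue={t}
  L4: def={b} ue={b}
  L5: def={b,n} ue={b}
  L6: def={b,d} ue=∅
  L7: def={b} ue={b,g}

Backward fixpoint:
  L0 li=∅ lo={b,g,t}
  L1 li={t} lo={b,t}
  L2 li={t} lo=∅
  L3 li={b,g,t} lo={b,g,t}
  L4 li={b} lo=∅
  L5 li={b,g,t} lo={b,g,t}
  L6 li={g} lo={b,g}
  L7 li={b,g} lo=∅

live-out(L3) = ["b", "g", "t"]

Answer: ["b", "g", "t"]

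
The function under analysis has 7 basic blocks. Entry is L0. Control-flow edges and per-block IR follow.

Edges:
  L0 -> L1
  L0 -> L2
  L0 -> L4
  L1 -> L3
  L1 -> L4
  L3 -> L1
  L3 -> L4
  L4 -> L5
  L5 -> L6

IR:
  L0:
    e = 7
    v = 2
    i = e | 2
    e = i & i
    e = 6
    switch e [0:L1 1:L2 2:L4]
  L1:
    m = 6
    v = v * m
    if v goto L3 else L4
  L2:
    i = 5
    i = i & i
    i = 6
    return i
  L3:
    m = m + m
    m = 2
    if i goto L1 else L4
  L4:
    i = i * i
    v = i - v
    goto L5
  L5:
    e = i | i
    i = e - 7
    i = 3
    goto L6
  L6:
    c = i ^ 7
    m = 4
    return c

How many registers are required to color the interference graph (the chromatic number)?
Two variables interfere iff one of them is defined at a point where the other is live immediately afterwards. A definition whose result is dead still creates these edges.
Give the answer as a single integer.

def/use:
  L0: def={e,i,v} ue=∅
  L1: def={m,v} ue={v}
  L2: def={i} ue=∅
  L3: def={m} ue={i,m}
  L4: def={i,v} ue={i,v}
  L5: def={e,i} ue={i}
  L6: def={c,m} ue={i}

Live sets:
  L0 li=∅ lo={i,v}
  L1 li={i,v} lo={i,m,v}
  L2 li=∅ lo=∅
  L3 li={i,m,v} lo={i,v}
  L4 li={i,v} lo={i}
  L5 li={i} lo={i}
  L6 li={i} lo=∅

Conflict graph:
  c: {m}
  e: {i,v}
  i: {e,m,v}
  m: {c,i,v}
  v: {e,i,m}

Chromatic number:
  {e,i,v} pairwise interfere (3-clique) ⇒ χ ≥ 3
  3-colouring: c0={c,i}  c1={e,m}  c2={v}
  χ = 3

Answer: 3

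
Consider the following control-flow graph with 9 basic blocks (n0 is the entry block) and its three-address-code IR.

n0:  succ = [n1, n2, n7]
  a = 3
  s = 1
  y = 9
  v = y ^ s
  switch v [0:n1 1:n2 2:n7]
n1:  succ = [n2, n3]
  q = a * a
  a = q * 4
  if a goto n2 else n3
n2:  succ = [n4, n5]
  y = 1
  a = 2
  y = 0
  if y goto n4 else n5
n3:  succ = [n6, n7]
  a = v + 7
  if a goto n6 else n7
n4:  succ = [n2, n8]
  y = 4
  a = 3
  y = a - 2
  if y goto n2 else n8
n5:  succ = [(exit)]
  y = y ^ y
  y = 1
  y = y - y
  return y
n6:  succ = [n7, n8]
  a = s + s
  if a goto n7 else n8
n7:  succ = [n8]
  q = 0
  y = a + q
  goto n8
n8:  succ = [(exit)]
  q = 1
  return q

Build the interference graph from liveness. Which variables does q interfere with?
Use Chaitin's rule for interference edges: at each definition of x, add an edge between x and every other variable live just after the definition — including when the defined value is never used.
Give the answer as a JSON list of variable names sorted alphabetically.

Per-block:
  n0: def={a,s,v,y} ue=∅
  n1: def={a,q} ue={a}
  n2: def={a,y} ue=∅
  n3: def={a} ue={v}
  n4: def={a,y} ue=∅
  n5: def={y} ue={y}
  n6: def={a} ue={s}
  n7: def={q,y} ue={a}
  n8: def={q} ue=∅

Live sets:
  n0: in=∅ out={a,s,v}
  n1: in={a,s,v} out={s,v}
  n2: in=∅ out={y}
  n3: in={s,v} out={a,s}
  n4: in=∅ out=∅
  n5: in={y} out=∅
  n6: in={s} out={a}
  n7: in={a} out=∅
  n8: in=∅ out=∅

Interfere edges:
  a — {q,s,v,y}
  q — {a,s,v}
  s — {a,q,v,y}
  v — {a,q,s}
  y — {a,s}

N(q) = ["a", "s", "v"]

Answer: ["a", "s", "v"]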